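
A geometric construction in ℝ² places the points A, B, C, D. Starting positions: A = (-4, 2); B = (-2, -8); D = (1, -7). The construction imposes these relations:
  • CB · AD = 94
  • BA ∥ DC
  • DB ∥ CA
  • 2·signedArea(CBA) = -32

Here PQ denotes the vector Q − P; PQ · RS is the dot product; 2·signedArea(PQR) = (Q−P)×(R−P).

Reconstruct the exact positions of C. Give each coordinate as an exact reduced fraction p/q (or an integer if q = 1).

C = (-1, 3)

1. C_x = -1  [DB ∥ CA ∩ BA ∥ DC]
2. C_y = 3  [DB ∥ CA ∩ BA ∥ DC]
   → C = (-1, 3)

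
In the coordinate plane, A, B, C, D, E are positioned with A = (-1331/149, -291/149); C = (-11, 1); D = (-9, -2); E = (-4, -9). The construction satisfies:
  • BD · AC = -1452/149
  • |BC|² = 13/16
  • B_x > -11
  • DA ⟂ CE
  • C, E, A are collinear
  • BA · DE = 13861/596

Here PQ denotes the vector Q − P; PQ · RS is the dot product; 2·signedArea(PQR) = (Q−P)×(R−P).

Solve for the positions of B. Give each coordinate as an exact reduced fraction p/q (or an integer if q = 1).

B = (-21/2, 1/4)

1. B_x = -21/2  [BD · AC = -1452/149 ∩ BA · DE = 13861/596]
2. B_y = 1/4  [BD · AC = -1452/149 ∩ BA · DE = 13861/596]
   → B = (-21/2, 1/4)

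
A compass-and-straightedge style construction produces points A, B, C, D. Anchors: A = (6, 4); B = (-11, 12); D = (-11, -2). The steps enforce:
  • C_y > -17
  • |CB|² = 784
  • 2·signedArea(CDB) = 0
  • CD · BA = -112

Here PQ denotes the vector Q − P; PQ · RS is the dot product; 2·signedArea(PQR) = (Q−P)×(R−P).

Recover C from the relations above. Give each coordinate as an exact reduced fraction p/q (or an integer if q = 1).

1. C_x = -11  [2·signedArea(CDB) = 0 ∩ CD · BA = -112]
2. C_y = -16  [2·signedArea(CDB) = 0 ∩ CD · BA = -112]
   → C = (-11, -16)

C = (-11, -16)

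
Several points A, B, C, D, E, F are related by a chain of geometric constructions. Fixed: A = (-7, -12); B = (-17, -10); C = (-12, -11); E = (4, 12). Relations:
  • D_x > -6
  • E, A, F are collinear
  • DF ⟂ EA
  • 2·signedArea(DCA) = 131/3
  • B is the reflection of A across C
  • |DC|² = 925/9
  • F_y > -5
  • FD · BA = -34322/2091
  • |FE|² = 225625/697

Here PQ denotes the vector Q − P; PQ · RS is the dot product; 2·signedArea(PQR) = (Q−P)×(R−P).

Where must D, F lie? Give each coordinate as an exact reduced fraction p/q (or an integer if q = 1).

D = (-5, -11/3)
F = (-2437/697, -3036/697)

1. D_x = -5  [line 1·x + 5·y + 70/3 = 0 ∩ |DC|² = 925/9]
2. D_y = -11/3  [line 1·x + 5·y + 70/3 = 0 ∩ |DC|² = 925/9]
   → D = (-5, -11/3)
3. F_x = -2437/697  [E, A, F are collinear ∩ DF ⟂ EA]
4. F_y = -3036/697  [E, A, F are collinear ∩ DF ⟂ EA]
   → F = (-2437/697, -3036/697)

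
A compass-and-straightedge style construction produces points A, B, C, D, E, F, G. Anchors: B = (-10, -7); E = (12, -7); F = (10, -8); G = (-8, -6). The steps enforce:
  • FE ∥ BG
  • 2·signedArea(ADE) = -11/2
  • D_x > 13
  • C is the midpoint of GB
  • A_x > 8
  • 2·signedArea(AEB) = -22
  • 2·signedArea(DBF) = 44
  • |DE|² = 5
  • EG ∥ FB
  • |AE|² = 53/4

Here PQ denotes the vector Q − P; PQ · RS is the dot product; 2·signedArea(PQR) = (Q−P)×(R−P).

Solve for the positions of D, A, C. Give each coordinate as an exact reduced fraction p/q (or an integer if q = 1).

A = (17/2, -6)
C = (-9, -13/2)
D = (14, -6)

1. D_x = 14  [line 1·x + 20·y + 106 = 0 ∩ |DE|² = 5]
2. D_y = -6  [line 1·x + 20·y + 106 = 0 ∩ |DE|² = 5]
   → D = (14, -6)
3. A_x = 17/2  [2·signedArea(ADE) = -11/2 ∩ 2·signedArea(AEB) = -22]
4. A_y = -6  [2·signedArea(ADE) = -11/2 ∩ 2·signedArea(AEB) = -22]
   → A = (17/2, -6)
5. C_x = -9  [C is the midpoint of GB]
6. C_y = -13/2  [C is the midpoint of GB]
   → C = (-9, -13/2)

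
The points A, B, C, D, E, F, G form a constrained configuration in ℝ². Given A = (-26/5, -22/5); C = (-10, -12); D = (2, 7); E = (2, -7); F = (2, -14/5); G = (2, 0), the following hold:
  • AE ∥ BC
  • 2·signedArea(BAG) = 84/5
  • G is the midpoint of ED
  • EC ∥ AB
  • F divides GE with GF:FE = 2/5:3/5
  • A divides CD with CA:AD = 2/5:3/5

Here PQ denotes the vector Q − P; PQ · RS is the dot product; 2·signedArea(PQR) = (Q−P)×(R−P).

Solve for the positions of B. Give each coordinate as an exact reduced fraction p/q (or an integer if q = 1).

B = (-86/5, -47/5)

1. B_x = -86/5  [AE ∥ BC ∩ EC ∥ AB]
2. B_y = -47/5  [AE ∥ BC ∩ EC ∥ AB]
   → B = (-86/5, -47/5)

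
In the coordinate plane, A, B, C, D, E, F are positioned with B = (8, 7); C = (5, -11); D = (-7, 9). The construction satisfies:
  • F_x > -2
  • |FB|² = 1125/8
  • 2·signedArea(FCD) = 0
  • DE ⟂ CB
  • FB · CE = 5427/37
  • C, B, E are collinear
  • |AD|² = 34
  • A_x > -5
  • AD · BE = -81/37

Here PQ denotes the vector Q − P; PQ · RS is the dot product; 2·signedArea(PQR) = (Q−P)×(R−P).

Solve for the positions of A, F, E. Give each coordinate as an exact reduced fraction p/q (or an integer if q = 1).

1. F_x = -7/4  [line -20·x + -12·y + -32 = 0 ∩ |FB|² = 1125/8]
2. F_y = 1/4  [line -20·x + -12·y + -32 = 0 ∩ |FB|² = 1125/8]
   → F = (-7/4, 1/4)
3. E_x = 293/37  [C, B, E are collinear ∩ DE ⟂ CB]
4. E_y = 241/37  [C, B, E are collinear ∩ DE ⟂ CB]
   → E = (293/37, 241/37)
5. A_x = -4  [line 3/37·x + 18/37·y + -60/37 = 0 ∩ |AD|² = 34]
6. A_y = 4  [line 3/37·x + 18/37·y + -60/37 = 0 ∩ |AD|² = 34]
   → A = (-4, 4)

A = (-4, 4)
E = (293/37, 241/37)
F = (-7/4, 1/4)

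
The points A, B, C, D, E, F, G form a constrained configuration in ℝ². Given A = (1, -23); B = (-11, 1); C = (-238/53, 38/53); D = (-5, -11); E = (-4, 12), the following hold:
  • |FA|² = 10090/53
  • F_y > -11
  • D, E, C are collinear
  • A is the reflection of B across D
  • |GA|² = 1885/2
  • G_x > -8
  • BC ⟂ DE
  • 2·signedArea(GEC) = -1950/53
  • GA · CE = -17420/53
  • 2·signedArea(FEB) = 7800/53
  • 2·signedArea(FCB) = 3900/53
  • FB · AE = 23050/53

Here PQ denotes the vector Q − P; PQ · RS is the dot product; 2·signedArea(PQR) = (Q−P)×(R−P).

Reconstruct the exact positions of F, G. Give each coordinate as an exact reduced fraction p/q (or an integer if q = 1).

F = (-264/53, -560/53)
G = (-15/2, 13/2)

1. F_x = -264/53  [2·signedArea(FCB) = 3900/53 ∩ 2·signedArea(FEB) = 7800/53]
2. F_y = -560/53  [2·signedArea(FCB) = 3900/53 ∩ 2·signedArea(FEB) = 7800/53]
   → F = (-264/53, -560/53)
3. G_x = -15/2  [GA · CE = -17420/53 ∩ 2·signedArea(GEC) = -1950/53]
4. G_y = 13/2  [GA · CE = -17420/53 ∩ 2·signedArea(GEC) = -1950/53]
   → G = (-15/2, 13/2)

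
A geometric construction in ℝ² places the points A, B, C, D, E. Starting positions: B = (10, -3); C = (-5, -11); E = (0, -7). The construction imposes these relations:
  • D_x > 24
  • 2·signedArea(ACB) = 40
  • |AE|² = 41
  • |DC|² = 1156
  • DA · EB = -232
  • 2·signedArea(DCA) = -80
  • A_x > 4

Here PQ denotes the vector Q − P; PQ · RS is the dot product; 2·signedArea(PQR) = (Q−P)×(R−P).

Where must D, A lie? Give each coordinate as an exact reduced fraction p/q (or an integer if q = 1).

A = (5, -3)
D = (25, 5)

1. A_x = 5  [line -8·x + 15·y + 85 = 0 ∩ |AE|² = 41]
2. A_y = -3  [line -8·x + 15·y + 85 = 0 ∩ |AE|² = 41]
   → A = (5, -3)
3. D_x = 25  [2·signedArea(DCA) = -80 ∩ DA · EB = -232]
4. D_y = 5  [2·signedArea(DCA) = -80 ∩ DA · EB = -232]
   → D = (25, 5)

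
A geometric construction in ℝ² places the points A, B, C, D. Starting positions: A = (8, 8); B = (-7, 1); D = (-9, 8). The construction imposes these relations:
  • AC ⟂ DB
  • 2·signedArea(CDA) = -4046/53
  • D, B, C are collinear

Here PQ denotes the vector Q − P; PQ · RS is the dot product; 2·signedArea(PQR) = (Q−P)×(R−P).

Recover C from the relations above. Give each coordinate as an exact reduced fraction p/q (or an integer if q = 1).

1. C_x = -409/53  [D, B, C are collinear ∩ AC ⟂ DB]
2. C_y = 186/53  [D, B, C are collinear ∩ AC ⟂ DB]
   → C = (-409/53, 186/53)

C = (-409/53, 186/53)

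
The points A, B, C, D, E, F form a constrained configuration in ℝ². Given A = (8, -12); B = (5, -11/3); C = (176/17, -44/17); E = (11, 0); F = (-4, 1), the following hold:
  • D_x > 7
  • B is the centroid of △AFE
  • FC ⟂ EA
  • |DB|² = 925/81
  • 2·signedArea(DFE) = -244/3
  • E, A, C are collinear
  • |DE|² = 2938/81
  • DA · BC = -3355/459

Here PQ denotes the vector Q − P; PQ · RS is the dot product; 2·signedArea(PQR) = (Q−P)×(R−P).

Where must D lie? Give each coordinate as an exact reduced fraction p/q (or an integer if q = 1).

1. D_x = 8  [DA · BC = -3355/459 ∩ 2·signedArea(DFE) = -244/3]
2. D_y = -47/9  [DA · BC = -3355/459 ∩ 2·signedArea(DFE) = -244/3]
   → D = (8, -47/9)

D = (8, -47/9)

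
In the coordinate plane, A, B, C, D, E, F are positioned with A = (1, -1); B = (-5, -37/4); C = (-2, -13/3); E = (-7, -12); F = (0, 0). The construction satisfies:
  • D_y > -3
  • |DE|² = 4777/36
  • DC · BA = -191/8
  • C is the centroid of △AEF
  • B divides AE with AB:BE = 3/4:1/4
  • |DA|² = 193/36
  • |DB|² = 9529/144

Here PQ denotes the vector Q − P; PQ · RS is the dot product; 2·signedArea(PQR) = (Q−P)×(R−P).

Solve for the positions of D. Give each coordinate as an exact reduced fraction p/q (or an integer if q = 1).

D = (-1, -13/6)

1. D_x = -1  [line -6·x + -33/4·y + -191/8 = 0 ∩ |DE|² = 4777/36]
2. D_y = -13/6  [line -6·x + -33/4·y + -191/8 = 0 ∩ |DE|² = 4777/36]
   → D = (-1, -13/6)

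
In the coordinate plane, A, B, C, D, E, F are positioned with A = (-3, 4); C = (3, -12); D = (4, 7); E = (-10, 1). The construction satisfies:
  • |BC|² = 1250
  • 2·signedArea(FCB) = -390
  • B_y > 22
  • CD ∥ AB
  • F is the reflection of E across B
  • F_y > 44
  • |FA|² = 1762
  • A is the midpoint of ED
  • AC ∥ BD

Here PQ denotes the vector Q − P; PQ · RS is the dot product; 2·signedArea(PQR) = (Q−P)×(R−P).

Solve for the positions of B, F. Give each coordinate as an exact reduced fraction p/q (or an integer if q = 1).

1. B_x = -2  [AC ∥ BD ∩ CD ∥ AB]
2. B_y = 23  [AC ∥ BD ∩ CD ∥ AB]
   → B = (-2, 23)
3. F_x = 6  [F is the reflection of E across B]
4. F_y = 45  [F is the reflection of E across B]
   → F = (6, 45)

B = (-2, 23)
F = (6, 45)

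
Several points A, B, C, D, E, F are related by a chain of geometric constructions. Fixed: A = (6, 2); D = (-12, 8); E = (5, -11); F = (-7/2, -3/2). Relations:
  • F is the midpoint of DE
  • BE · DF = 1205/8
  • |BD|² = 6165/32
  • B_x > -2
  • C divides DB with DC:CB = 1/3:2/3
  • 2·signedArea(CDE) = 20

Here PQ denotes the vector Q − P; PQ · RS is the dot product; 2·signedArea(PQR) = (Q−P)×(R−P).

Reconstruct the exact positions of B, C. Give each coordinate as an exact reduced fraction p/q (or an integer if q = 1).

1. B_x = -9/8  [line -17/2·x + 19/2·y + -29/8 = 0 ∩ |BD|² = 6165/32]
2. B_y = -5/8  [line -17/2·x + 19/2·y + -29/8 = 0 ∩ |BD|² = 6165/32]
   → B = (-9/8, -5/8)
3. C_x = -67/8  [C divides DB with DC:CB = 1/3:2/3]
4. C_y = 41/8  [C divides DB with DC:CB = 1/3:2/3]
   → C = (-67/8, 41/8)

B = (-9/8, -5/8)
C = (-67/8, 41/8)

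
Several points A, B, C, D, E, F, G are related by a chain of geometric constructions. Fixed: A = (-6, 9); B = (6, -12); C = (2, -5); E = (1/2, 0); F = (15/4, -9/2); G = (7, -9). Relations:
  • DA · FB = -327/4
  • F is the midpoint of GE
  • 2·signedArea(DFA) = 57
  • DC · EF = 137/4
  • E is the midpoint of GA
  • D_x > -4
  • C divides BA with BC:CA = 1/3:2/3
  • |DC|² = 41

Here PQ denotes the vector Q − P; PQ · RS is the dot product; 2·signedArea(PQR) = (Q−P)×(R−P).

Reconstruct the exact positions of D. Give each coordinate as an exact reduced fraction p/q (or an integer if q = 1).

D = (-3, -1)

1. D_x = -3  [DC · EF = 137/4 ∩ DA · FB = -327/4]
2. D_y = -1  [DC · EF = 137/4 ∩ DA · FB = -327/4]
   → D = (-3, -1)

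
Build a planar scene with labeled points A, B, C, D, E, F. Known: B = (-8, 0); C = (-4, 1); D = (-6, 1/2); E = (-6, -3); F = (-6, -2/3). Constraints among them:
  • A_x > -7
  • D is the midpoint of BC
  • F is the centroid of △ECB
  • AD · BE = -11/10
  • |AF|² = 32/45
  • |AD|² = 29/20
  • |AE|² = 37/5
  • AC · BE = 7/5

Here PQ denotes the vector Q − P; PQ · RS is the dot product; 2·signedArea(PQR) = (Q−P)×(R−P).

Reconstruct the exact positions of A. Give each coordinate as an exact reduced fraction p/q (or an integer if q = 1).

A = (-34/5, -2/5)

1. A_x = -34/5  [line -2·x + 3·y + -62/5 = 0 ∩ |AE|² = 37/5]
2. A_y = -2/5  [line -2·x + 3·y + -62/5 = 0 ∩ |AE|² = 37/5]
   → A = (-34/5, -2/5)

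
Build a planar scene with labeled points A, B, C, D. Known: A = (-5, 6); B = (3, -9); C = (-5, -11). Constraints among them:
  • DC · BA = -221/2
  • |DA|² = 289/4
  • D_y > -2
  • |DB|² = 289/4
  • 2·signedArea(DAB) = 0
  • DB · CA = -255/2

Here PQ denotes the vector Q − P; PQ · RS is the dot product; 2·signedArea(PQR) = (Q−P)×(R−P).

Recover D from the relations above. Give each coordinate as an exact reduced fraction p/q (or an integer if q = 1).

1. D_x = -1  [2·signedArea(DAB) = 0 ∩ DB · CA = -255/2]
2. D_y = -3/2  [2·signedArea(DAB) = 0 ∩ DB · CA = -255/2]
   → D = (-1, -3/2)

D = (-1, -3/2)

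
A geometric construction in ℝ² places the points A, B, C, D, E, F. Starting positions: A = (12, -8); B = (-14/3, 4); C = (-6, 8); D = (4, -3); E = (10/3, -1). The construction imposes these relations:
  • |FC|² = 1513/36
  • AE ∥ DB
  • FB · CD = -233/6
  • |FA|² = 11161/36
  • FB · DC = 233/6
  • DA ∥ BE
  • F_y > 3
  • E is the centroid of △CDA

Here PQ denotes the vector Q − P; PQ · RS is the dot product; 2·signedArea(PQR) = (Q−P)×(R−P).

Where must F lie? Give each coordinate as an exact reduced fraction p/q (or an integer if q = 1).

F = (-4/3, 7/2)

1. F_x = -4/3  [line 10·x + -11·y + 311/6 = 0 ∩ |FC|² = 1513/36]
2. F_y = 7/2  [line 10·x + -11·y + 311/6 = 0 ∩ |FC|² = 1513/36]
   → F = (-4/3, 7/2)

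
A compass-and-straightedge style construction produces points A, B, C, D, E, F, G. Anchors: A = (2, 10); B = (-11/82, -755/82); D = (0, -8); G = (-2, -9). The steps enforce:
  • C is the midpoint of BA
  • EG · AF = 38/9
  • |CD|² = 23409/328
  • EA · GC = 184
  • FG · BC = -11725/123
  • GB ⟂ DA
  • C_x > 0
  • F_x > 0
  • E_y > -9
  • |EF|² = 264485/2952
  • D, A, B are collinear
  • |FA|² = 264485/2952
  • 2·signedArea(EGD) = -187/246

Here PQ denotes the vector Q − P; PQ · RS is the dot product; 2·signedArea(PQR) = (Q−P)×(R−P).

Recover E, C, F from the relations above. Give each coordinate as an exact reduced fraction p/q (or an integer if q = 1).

1. C_x = 153/164  [C is the midpoint of BA]
2. C_y = 65/164  [C is the midpoint of BA]
   → C = (153/164, 65/164)
3. E_x = -175/246  [EA · GC = 184 ∩ 2·signedArea(EGD) = -187/246]
4. E_y = -2149/246  [EA · GC = 184 ∩ 2·signedArea(EGD) = -187/246]
   → E = (-175/246, -2149/246)
5. F_x = 317/492  [EG · AF = 38/9 ∩ FG · BC = -11725/123]
6. F_y = 311/492  [EG · AF = 38/9 ∩ FG · BC = -11725/123]
   → F = (317/492, 311/492)

C = (153/164, 65/164)
E = (-175/246, -2149/246)
F = (317/492, 311/492)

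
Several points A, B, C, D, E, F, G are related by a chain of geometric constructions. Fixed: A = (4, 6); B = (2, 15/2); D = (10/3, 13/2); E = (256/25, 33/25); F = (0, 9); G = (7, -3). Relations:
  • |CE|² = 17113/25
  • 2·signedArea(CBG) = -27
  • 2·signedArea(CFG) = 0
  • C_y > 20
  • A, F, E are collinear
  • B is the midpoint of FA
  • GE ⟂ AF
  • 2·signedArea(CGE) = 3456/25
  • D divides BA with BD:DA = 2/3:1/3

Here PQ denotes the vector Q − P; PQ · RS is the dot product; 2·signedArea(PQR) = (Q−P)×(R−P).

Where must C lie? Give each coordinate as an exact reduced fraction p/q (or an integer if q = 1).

1. C_x = -7  [2·signedArea(CFG) = 0 ∩ 2·signedArea(CGE) = 3456/25]
2. C_y = 21  [2·signedArea(CFG) = 0 ∩ 2·signedArea(CGE) = 3456/25]
   → C = (-7, 21)

C = (-7, 21)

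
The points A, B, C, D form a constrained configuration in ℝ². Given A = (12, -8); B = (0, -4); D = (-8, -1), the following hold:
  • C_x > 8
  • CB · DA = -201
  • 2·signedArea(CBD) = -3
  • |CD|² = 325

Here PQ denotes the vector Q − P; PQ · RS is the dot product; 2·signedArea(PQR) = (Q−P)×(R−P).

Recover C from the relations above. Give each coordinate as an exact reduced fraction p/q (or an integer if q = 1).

C = (9, -7)

1. C_x = 9  [CB · DA = -201 ∩ 2·signedArea(CBD) = -3]
2. C_y = -7  [CB · DA = -201 ∩ 2·signedArea(CBD) = -3]
   → C = (9, -7)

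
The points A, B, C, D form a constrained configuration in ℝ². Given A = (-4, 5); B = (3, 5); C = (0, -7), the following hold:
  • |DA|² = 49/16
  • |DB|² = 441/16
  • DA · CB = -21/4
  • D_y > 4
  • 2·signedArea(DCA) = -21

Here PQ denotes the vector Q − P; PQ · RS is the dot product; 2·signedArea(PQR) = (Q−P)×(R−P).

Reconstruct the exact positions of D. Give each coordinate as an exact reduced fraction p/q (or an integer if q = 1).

1. D_x = -9/4  [2·signedArea(DCA) = -21 ∩ DA · CB = -21/4]
2. D_y = 5  [2·signedArea(DCA) = -21 ∩ DA · CB = -21/4]
   → D = (-9/4, 5)

D = (-9/4, 5)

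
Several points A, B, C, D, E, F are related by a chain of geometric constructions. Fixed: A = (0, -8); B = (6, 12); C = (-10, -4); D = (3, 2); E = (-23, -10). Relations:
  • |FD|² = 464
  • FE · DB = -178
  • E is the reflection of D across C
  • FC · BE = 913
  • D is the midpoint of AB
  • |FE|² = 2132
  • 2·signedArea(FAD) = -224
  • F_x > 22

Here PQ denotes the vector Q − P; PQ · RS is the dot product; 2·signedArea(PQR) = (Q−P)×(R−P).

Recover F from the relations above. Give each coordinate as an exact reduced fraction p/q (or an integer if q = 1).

F = (23, -6)

1. F_x = 23  [FE · DB = -178 ∩ 2·signedArea(FAD) = -224]
2. F_y = -6  [FE · DB = -178 ∩ 2·signedArea(FAD) = -224]
   → F = (23, -6)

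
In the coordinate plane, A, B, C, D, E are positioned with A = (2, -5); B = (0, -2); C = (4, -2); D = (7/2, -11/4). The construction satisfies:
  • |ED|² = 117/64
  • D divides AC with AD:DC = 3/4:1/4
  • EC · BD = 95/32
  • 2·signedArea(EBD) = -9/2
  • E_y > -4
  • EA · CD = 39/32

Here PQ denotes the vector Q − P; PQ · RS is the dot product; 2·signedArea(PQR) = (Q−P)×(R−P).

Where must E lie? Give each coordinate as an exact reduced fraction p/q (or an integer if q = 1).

E = (11/4, -31/8)

1. E_x = 11/4  [EA · CD = 39/32 ∩ 2·signedArea(EBD) = -9/2]
2. E_y = -31/8  [EA · CD = 39/32 ∩ 2·signedArea(EBD) = -9/2]
   → E = (11/4, -31/8)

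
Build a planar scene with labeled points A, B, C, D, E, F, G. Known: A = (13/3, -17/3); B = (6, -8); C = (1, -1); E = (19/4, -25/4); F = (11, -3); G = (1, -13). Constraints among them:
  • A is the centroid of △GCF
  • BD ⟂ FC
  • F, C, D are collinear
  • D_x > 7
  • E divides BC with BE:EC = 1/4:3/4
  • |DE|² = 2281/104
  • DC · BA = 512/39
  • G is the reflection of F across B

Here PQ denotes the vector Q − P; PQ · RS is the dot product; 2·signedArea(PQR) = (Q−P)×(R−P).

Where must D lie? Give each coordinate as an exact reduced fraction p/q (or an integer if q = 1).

1. D_x = 93/13  [F, C, D are collinear ∩ BD ⟂ FC]
2. D_y = -29/13  [F, C, D are collinear ∩ BD ⟂ FC]
   → D = (93/13, -29/13)

D = (93/13, -29/13)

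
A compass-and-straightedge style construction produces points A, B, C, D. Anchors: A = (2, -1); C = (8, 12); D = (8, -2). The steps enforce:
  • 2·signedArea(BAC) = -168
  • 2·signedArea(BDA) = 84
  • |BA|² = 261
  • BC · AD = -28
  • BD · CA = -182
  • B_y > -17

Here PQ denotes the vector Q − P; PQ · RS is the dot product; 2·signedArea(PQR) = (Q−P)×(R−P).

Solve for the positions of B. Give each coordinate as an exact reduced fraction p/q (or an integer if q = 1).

1. B_x = 8  [BC · AD = -28 ∩ 2·signedArea(BDA) = 84]
2. B_y = -16  [BC · AD = -28 ∩ 2·signedArea(BDA) = 84]
   → B = (8, -16)

B = (8, -16)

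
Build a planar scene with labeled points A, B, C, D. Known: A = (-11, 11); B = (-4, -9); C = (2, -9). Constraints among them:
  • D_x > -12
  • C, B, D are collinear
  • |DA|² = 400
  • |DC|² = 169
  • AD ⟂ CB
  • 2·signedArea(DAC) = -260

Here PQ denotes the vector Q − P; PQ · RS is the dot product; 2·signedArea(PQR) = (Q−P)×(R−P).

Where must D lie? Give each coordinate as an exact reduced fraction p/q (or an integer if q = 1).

D = (-11, -9)

1. D_x = -11  [C, B, D are collinear ∩ AD ⟂ CB]
2. D_y = -9  [C, B, D are collinear ∩ AD ⟂ CB]
   → D = (-11, -9)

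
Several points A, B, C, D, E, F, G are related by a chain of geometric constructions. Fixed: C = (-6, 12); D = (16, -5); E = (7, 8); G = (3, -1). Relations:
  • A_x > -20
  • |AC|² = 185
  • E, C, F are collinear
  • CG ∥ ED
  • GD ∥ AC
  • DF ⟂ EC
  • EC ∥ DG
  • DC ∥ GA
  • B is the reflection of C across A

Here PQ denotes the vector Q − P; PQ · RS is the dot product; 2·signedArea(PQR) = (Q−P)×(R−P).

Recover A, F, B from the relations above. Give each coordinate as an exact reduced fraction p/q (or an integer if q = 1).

1. A_x = -19  [GD ∥ AC ∩ DC ∥ GA]
2. A_y = 16  [GD ∥ AC ∩ DC ∥ GA]
   → A = (-19, 16)
3. F_x = 3492/185  [E, C, F are collinear ∩ DF ⟂ EC]
4. F_y = 804/185  [E, C, F are collinear ∩ DF ⟂ EC]
   → F = (3492/185, 804/185)
5. B_x = -32  [B is the reflection of C across A]
6. B_y = 20  [B is the reflection of C across A]
   → B = (-32, 20)

A = (-19, 16)
B = (-32, 20)
F = (3492/185, 804/185)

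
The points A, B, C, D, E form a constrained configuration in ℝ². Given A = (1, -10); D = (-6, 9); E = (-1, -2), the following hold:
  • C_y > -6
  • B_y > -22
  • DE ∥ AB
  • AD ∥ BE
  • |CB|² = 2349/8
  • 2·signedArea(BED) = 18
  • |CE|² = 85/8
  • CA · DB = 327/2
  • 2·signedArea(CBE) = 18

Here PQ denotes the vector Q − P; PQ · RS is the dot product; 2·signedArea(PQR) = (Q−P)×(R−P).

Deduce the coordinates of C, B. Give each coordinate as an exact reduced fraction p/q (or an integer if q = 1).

B = (6, -21)
C = (-3/4, -21/4)

1. B_x = 6  [AD ∥ BE ∩ DE ∥ AB]
2. B_y = -21  [AD ∥ BE ∩ DE ∥ AB]
   → B = (6, -21)
3. C_x = -3/4  [CA · DB = 327/2 ∩ 2·signedArea(CBE) = 18]
4. C_y = -21/4  [CA · DB = 327/2 ∩ 2·signedArea(CBE) = 18]
   → C = (-3/4, -21/4)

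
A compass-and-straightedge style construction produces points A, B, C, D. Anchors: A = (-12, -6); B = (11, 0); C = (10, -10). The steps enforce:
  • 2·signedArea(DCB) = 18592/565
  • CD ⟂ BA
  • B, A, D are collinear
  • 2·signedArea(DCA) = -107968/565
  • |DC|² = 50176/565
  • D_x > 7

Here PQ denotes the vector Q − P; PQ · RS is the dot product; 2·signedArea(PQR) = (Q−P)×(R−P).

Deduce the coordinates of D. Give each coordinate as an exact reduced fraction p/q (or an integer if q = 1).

1. D_x = 4306/565  [B, A, D are collinear ∩ CD ⟂ BA]
2. D_y = -498/565  [B, A, D are collinear ∩ CD ⟂ BA]
   → D = (4306/565, -498/565)

D = (4306/565, -498/565)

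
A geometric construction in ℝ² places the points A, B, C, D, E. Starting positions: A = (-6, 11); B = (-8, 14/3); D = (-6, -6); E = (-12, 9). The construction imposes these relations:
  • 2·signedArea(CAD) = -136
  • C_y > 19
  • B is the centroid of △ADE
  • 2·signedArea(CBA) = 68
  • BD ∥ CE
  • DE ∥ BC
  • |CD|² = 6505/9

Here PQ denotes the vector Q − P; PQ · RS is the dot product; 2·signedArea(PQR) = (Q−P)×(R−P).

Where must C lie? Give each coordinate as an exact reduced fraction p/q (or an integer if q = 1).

C = (-14, 59/3)

1. C_x = -14  [BD ∥ CE ∩ DE ∥ BC]
2. C_y = 59/3  [BD ∥ CE ∩ DE ∥ BC]
   → C = (-14, 59/3)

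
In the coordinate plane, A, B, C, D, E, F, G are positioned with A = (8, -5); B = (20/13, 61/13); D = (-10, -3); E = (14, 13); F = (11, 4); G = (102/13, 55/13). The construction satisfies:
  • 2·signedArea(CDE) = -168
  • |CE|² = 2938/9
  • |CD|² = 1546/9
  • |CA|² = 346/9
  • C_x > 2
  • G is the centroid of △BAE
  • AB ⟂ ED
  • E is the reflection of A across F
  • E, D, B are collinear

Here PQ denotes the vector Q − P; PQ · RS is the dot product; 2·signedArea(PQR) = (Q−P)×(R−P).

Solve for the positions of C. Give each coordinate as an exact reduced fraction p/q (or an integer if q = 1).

1. C_x = 3  [line -16·x + 24·y + 80 = 0 ∩ |CD|² = 1546/9]
2. C_y = -4/3  [line -16·x + 24·y + 80 = 0 ∩ |CD|² = 1546/9]
   → C = (3, -4/3)

C = (3, -4/3)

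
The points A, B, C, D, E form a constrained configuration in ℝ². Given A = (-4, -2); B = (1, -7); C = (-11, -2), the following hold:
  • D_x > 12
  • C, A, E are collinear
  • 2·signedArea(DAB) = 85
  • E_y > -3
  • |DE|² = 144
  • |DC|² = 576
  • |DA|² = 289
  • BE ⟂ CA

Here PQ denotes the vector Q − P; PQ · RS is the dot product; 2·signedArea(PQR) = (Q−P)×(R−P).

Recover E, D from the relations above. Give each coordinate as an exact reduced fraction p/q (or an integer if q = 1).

D = (13, -2)
E = (1, -2)

1. E_x = 1  [C, A, E are collinear ∩ BE ⟂ CA]
2. E_y = -2  [C, A, E are collinear ∩ BE ⟂ CA]
   → E = (1, -2)
3. D_x = 13  [line 5·x + 5·y + -55 = 0 ∩ |DA|² = 289]
4. D_y = -2  [line 5·x + 5·y + -55 = 0 ∩ |DA|² = 289]
   → D = (13, -2)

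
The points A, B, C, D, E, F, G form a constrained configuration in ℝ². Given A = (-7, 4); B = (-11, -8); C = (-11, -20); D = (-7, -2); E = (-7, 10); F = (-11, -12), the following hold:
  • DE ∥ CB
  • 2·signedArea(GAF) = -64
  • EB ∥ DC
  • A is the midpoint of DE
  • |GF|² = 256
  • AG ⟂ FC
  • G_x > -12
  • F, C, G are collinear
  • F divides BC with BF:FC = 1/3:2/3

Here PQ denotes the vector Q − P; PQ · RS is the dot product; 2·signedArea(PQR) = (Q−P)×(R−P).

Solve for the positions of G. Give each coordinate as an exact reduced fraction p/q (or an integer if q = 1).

G = (-11, 4)

1. G_x = -11  [F, C, G are collinear ∩ AG ⟂ FC]
2. G_y = 4  [F, C, G are collinear ∩ AG ⟂ FC]
   → G = (-11, 4)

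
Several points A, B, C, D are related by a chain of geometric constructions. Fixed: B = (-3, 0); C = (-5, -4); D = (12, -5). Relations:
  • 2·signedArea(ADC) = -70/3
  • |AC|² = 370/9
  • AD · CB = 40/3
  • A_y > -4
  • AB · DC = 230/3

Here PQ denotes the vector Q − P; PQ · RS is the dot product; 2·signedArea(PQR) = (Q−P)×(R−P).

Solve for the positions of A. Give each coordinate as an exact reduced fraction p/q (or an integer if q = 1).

A = (4/3, -3)

1. A_x = 4/3  [AD · CB = 40/3 ∩ AB · DC = 230/3]
2. A_y = -3  [AD · CB = 40/3 ∩ AB · DC = 230/3]
   → A = (4/3, -3)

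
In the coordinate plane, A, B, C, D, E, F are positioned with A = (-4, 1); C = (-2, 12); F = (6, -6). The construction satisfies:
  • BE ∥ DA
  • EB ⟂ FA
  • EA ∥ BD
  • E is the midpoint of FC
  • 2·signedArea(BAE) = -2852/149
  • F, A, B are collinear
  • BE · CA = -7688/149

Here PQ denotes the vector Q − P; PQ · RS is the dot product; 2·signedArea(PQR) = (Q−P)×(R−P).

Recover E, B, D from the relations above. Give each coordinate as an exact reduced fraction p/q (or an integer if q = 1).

B = (-136/149, -173/149)
D = (-1030/149, -471/149)
E = (2, 3)

1. E_x = 2  [E is the midpoint of FC]
2. E_y = 3  [E is the midpoint of FC]
   → E = (2, 3)
3. B_x = -136/149  [F, A, B are collinear ∩ EB ⟂ FA]
4. B_y = -173/149  [F, A, B are collinear ∩ EB ⟂ FA]
   → B = (-136/149, -173/149)
5. D_x = -1030/149  [BE ∥ DA ∩ EA ∥ BD]
6. D_y = -471/149  [BE ∥ DA ∩ EA ∥ BD]
   → D = (-1030/149, -471/149)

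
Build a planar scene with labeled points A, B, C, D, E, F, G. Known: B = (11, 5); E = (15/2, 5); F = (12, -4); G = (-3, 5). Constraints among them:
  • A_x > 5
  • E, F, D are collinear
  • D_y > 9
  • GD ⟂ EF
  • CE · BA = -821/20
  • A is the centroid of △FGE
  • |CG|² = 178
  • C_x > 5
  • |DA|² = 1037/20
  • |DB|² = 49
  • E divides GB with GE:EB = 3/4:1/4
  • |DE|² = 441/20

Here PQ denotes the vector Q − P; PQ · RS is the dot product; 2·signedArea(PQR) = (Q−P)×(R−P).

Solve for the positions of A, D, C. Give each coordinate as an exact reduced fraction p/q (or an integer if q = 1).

1. A_x = 11/2  [A is the centroid of △FGE]
2. A_y = 2  [A is the centroid of △FGE]
   → A = (11/2, 2)
3. D_x = 27/5  [E, F, D are collinear ∩ GD ⟂ EF]
4. D_y = 46/5  [E, F, D are collinear ∩ GD ⟂ EF]
   → D = (27/5, 46/5)
5. C_x = 28/5  [line 11/2·x + 3·y + -76/5 = 0 ∩ |CG|² = 178]
6. C_y = -26/5  [line 11/2·x + 3·y + -76/5 = 0 ∩ |CG|² = 178]
   → C = (28/5, -26/5)

A = (11/2, 2)
C = (28/5, -26/5)
D = (27/5, 46/5)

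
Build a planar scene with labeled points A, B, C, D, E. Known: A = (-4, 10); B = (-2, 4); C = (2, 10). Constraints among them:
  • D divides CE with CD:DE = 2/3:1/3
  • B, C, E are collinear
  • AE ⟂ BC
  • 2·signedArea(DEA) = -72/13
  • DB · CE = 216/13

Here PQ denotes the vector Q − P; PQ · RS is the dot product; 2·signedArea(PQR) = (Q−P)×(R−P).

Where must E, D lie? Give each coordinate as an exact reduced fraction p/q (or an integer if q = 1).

1. E_x = 2/13  [B, C, E are collinear ∩ AE ⟂ BC]
2. E_y = 94/13  [B, C, E are collinear ∩ AE ⟂ BC]
   → E = (2/13, 94/13)
3. D_x = 10/13  [D divides CE with CD:DE = 2/3:1/3]
4. D_y = 106/13  [D divides CE with CD:DE = 2/3:1/3]
   → D = (10/13, 106/13)

D = (10/13, 106/13)
E = (2/13, 94/13)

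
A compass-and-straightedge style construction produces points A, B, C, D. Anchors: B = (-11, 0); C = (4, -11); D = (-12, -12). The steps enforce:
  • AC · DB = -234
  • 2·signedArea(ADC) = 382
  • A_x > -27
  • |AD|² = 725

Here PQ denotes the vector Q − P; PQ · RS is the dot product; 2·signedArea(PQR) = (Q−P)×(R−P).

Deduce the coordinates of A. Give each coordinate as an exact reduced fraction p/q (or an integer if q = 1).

A = (-26, 11)

1. A_x = -26  [AC · DB = -234 ∩ 2·signedArea(ADC) = 382]
2. A_y = 11  [AC · DB = -234 ∩ 2·signedArea(ADC) = 382]
   → A = (-26, 11)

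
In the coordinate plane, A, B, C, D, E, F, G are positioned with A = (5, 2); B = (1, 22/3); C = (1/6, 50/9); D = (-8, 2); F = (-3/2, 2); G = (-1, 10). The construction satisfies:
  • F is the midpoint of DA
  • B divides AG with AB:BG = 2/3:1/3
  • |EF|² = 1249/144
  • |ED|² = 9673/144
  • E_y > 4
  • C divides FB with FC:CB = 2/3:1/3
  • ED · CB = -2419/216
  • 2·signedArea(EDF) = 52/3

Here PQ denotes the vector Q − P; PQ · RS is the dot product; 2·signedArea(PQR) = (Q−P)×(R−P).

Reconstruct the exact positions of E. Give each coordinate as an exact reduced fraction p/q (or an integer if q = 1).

E = (-1/4, 14/3)

1. E_x = -1/4  [2·signedArea(EDF) = 52/3 ∩ ED · CB = -2419/216]
2. E_y = 14/3  [2·signedArea(EDF) = 52/3 ∩ ED · CB = -2419/216]
   → E = (-1/4, 14/3)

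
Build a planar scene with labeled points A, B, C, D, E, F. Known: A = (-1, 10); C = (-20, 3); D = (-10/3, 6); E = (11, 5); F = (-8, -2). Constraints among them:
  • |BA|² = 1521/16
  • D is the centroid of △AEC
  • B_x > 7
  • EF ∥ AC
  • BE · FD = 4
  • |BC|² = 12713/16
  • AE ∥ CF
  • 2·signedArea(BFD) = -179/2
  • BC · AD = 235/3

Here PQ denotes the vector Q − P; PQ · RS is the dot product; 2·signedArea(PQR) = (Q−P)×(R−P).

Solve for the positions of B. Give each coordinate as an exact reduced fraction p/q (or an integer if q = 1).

1. B_x = 8  [BE · FD = 4 ∩ 2·signedArea(BFD) = -179/2]
2. B_y = 25/4  [BE · FD = 4 ∩ 2·signedArea(BFD) = -179/2]
   → B = (8, 25/4)

B = (8, 25/4)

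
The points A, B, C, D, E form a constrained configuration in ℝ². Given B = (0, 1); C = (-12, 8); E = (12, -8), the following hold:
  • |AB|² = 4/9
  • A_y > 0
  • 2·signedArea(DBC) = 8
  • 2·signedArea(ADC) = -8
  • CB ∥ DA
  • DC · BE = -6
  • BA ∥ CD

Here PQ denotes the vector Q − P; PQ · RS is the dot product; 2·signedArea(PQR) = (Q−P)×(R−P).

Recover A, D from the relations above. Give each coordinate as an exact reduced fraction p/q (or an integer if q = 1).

1. D_x = -12  [2·signedArea(DBC) = 8 ∩ DC · BE = -6]
2. D_y = 22/3  [2·signedArea(DBC) = 8 ∩ DC · BE = -6]
   → D = (-12, 22/3)
3. A_x = 0  [2·signedArea(ADC) = -8 ∩ CB ∥ DA]
4. A_y = 1/3  [2·signedArea(ADC) = -8 ∩ CB ∥ DA]
   → A = (0, 1/3)

A = (0, 1/3)
D = (-12, 22/3)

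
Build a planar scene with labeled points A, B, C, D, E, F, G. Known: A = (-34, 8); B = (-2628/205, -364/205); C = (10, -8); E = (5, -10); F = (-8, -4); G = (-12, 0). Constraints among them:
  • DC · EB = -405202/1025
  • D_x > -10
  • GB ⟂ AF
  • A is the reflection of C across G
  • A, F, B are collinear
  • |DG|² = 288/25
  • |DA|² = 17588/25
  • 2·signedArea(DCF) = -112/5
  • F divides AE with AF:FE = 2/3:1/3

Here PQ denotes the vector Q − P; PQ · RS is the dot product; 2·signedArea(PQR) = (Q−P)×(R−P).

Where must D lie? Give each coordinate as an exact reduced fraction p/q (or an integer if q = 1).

D = (-48/5, -12/5)

1. D_x = -48/5  [DC · EB = -405202/1025 ∩ 2·signedArea(DCF) = -112/5]
2. D_y = -12/5  [DC · EB = -405202/1025 ∩ 2·signedArea(DCF) = -112/5]
   → D = (-48/5, -12/5)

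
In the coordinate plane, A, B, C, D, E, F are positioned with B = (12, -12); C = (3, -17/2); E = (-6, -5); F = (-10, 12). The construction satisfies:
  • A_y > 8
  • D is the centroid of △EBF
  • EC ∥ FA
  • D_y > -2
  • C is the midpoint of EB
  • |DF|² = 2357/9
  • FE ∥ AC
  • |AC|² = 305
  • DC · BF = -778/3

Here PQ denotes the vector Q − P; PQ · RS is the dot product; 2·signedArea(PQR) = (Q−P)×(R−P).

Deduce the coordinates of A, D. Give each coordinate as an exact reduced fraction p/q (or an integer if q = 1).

A = (-1, 17/2)
D = (-4/3, -5/3)

1. A_x = -1  [FE ∥ AC ∩ EC ∥ FA]
2. A_y = 17/2  [FE ∥ AC ∩ EC ∥ FA]
   → A = (-1, 17/2)
3. D_x = -4/3  [D is the centroid of △EBF]
4. D_y = -5/3  [D is the centroid of △EBF]
   → D = (-4/3, -5/3)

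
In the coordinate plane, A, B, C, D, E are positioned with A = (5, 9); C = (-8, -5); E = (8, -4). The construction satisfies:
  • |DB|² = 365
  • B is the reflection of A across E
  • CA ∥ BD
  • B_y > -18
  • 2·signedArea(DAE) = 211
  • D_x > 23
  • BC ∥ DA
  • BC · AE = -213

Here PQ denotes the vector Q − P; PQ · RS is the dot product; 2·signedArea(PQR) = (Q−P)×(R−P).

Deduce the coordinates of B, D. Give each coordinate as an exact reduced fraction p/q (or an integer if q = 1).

1. B_x = 11  [B is the reflection of A across E]
2. B_y = -17  [B is the reflection of A across E]
   → B = (11, -17)
3. D_x = 24  [BC ∥ DA ∩ CA ∥ BD]
4. D_y = -3  [BC ∥ DA ∩ CA ∥ BD]
   → D = (24, -3)

B = (11, -17)
D = (24, -3)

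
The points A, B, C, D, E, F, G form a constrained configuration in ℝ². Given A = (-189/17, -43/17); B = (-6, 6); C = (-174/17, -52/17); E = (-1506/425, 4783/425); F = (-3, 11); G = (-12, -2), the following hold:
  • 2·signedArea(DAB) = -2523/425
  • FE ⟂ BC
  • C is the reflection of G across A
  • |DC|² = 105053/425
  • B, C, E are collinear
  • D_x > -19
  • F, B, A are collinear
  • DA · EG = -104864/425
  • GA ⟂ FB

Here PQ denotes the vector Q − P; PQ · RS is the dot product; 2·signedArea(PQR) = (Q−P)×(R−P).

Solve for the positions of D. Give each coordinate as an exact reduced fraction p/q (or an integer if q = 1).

1. D_x = -7944/425  [DA · EG = -104864/425 ∩ 2·signedArea(DAB) = -2523/425]
2. D_y = -6933/425  [DA · EG = -104864/425 ∩ 2·signedArea(DAB) = -2523/425]
   → D = (-7944/425, -6933/425)

D = (-7944/425, -6933/425)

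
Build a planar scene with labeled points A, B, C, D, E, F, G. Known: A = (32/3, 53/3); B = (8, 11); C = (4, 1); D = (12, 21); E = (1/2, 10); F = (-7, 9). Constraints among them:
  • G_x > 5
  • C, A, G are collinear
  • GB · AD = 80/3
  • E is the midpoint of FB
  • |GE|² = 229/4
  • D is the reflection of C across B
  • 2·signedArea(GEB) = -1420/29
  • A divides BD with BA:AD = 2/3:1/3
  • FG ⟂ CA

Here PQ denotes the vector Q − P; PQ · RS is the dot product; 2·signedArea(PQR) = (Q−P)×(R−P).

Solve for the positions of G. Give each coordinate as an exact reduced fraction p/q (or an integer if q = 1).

1. G_x = 152/29  [C, A, G are collinear ∩ FG ⟂ CA]
2. G_y = 119/29  [C, A, G are collinear ∩ FG ⟂ CA]
   → G = (152/29, 119/29)

G = (152/29, 119/29)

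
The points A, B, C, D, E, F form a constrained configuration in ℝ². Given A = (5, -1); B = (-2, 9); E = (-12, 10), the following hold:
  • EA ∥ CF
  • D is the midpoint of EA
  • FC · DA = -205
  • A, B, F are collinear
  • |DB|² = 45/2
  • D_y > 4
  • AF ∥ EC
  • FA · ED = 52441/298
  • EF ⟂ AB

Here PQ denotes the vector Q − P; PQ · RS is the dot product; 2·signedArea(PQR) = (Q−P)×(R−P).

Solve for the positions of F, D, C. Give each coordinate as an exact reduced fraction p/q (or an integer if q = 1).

1. F_x = -858/149  [A, B, F are collinear ∩ EF ⟂ AB]
2. F_y = 2141/149  [A, B, F are collinear ∩ EF ⟂ AB]
   → F = (-858/149, 2141/149)
3. D_x = -7/2  [D is the midpoint of EA]
4. D_y = 9/2  [D is the midpoint of EA]
   → D = (-7/2, 9/2)
5. C_x = -3391/149  [EA ∥ CF ∩ AF ∥ EC]
6. C_y = 3780/149  [EA ∥ CF ∩ AF ∥ EC]
   → C = (-3391/149, 3780/149)

C = (-3391/149, 3780/149)
D = (-7/2, 9/2)
F = (-858/149, 2141/149)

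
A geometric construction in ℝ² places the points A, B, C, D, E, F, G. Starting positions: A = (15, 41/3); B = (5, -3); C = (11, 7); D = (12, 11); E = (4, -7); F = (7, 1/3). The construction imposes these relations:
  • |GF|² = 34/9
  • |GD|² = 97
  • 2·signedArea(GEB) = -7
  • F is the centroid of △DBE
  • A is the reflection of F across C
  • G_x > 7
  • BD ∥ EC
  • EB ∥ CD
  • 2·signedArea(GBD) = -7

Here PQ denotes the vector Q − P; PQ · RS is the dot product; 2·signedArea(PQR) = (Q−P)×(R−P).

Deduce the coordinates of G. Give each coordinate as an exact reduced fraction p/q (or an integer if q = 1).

G = (8, 2)

1. G_x = 8  [2·signedArea(GEB) = -7 ∩ 2·signedArea(GBD) = -7]
2. G_y = 2  [2·signedArea(GEB) = -7 ∩ 2·signedArea(GBD) = -7]
   → G = (8, 2)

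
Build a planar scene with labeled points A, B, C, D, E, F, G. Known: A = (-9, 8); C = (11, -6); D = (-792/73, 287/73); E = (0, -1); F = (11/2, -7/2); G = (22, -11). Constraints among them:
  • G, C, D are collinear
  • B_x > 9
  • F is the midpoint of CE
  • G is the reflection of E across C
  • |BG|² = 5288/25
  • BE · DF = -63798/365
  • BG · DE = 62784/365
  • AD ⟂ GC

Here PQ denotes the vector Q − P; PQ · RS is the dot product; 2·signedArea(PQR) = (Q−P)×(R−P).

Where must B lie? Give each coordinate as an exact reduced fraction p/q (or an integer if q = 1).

B = (48/5, -17/5)

1. B_x = 48/5  [line -2387/146·x + 1085/146·y + 133021/730 = 0 ∩ |BG|² = 5288/25]
2. B_y = -17/5  [line -2387/146·x + 1085/146·y + 133021/730 = 0 ∩ |BG|² = 5288/25]
   → B = (48/5, -17/5)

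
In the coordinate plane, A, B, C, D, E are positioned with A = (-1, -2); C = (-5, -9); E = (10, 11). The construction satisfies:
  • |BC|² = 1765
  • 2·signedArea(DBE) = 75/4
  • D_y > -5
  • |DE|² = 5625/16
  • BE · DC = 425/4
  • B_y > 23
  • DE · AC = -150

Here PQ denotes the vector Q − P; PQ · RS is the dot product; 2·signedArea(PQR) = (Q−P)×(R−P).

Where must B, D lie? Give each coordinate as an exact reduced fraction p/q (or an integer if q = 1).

1. D_x = -5/4  [line 4·x + 7·y + 33 = 0 ∩ |DE|² = 5625/16]
2. D_y = -4  [line 4·x + 7·y + 33 = 0 ∩ |DE|² = 5625/16]
   → D = (-5/4, -4)
3. B_x = 21  [BE · DC = 425/4 ∩ 2·signedArea(DBE) = 75/4]
4. B_y = 24  [BE · DC = 425/4 ∩ 2·signedArea(DBE) = 75/4]
   → B = (21, 24)

B = (21, 24)
D = (-5/4, -4)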